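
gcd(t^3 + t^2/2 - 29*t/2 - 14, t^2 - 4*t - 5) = t + 1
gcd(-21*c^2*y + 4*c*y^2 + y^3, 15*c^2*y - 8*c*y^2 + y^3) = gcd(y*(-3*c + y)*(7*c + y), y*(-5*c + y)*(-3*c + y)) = -3*c*y + y^2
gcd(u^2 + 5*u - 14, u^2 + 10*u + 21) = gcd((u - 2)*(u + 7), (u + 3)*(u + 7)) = u + 7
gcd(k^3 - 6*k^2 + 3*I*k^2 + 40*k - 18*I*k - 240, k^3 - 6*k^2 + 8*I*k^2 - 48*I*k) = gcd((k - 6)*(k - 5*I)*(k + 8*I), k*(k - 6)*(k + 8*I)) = k^2 + k*(-6 + 8*I) - 48*I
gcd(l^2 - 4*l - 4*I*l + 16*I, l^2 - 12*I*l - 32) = l - 4*I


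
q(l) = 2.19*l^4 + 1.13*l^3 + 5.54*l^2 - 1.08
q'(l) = 8.76*l^3 + 3.39*l^2 + 11.08*l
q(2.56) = 148.24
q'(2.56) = 197.55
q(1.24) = 14.77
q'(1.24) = 35.65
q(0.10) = -1.02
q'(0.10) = 1.15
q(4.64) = 1246.19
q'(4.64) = 999.50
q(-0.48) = 0.19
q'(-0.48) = -5.51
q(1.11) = 10.62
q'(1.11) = 28.46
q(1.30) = 17.02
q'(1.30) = 39.38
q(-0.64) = 1.26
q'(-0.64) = -8.00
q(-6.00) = 2792.52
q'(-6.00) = -1836.60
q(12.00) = 48161.16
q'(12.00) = 15758.40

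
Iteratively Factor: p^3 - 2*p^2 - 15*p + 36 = (p + 4)*(p^2 - 6*p + 9) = (p - 3)*(p + 4)*(p - 3)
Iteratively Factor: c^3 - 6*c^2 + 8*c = (c)*(c^2 - 6*c + 8) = c*(c - 4)*(c - 2)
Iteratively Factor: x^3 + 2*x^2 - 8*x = (x)*(x^2 + 2*x - 8) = x*(x - 2)*(x + 4)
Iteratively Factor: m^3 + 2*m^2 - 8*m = (m)*(m^2 + 2*m - 8) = m*(m + 4)*(m - 2)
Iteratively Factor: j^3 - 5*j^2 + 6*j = (j - 2)*(j^2 - 3*j) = j*(j - 2)*(j - 3)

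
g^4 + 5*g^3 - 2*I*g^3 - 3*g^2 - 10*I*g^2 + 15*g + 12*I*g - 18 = (g - 1)*(g + 6)*(g - 3*I)*(g + I)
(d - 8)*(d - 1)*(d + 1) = d^3 - 8*d^2 - d + 8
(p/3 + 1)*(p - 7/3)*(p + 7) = p^3/3 + 23*p^2/9 - 7*p/9 - 49/3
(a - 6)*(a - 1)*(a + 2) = a^3 - 5*a^2 - 8*a + 12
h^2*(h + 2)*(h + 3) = h^4 + 5*h^3 + 6*h^2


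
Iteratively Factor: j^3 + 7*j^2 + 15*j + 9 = (j + 1)*(j^2 + 6*j + 9) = (j + 1)*(j + 3)*(j + 3)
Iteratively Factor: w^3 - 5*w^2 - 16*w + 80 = (w - 5)*(w^2 - 16) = (w - 5)*(w + 4)*(w - 4)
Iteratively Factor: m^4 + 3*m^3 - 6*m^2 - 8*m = (m)*(m^3 + 3*m^2 - 6*m - 8) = m*(m + 1)*(m^2 + 2*m - 8) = m*(m - 2)*(m + 1)*(m + 4)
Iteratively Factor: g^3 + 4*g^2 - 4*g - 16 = (g + 2)*(g^2 + 2*g - 8) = (g - 2)*(g + 2)*(g + 4)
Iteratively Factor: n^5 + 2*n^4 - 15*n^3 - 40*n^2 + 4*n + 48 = (n - 1)*(n^4 + 3*n^3 - 12*n^2 - 52*n - 48) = (n - 1)*(n + 2)*(n^3 + n^2 - 14*n - 24) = (n - 1)*(n + 2)*(n + 3)*(n^2 - 2*n - 8) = (n - 1)*(n + 2)^2*(n + 3)*(n - 4)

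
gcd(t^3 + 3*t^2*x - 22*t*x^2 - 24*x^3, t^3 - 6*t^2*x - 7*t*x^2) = t + x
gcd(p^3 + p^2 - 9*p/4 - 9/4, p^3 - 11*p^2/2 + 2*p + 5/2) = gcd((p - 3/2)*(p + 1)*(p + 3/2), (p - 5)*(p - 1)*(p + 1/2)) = 1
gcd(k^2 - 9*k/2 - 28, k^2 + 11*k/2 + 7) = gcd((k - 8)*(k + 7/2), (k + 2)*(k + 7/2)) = k + 7/2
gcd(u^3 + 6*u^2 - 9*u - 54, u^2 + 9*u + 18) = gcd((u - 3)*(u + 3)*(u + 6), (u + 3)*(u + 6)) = u^2 + 9*u + 18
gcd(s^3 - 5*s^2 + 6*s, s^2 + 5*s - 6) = 1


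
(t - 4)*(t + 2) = t^2 - 2*t - 8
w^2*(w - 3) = w^3 - 3*w^2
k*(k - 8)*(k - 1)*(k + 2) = k^4 - 7*k^3 - 10*k^2 + 16*k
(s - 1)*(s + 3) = s^2 + 2*s - 3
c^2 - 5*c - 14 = (c - 7)*(c + 2)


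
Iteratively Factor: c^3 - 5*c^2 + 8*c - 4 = (c - 2)*(c^2 - 3*c + 2) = (c - 2)^2*(c - 1)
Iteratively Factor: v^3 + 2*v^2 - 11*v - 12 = (v + 1)*(v^2 + v - 12) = (v - 3)*(v + 1)*(v + 4)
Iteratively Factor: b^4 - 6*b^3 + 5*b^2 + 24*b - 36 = (b - 3)*(b^3 - 3*b^2 - 4*b + 12) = (b - 3)*(b - 2)*(b^2 - b - 6) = (b - 3)^2*(b - 2)*(b + 2)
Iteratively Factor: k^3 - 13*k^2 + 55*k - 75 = (k - 5)*(k^2 - 8*k + 15) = (k - 5)*(k - 3)*(k - 5)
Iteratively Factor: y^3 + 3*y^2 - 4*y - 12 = (y + 2)*(y^2 + y - 6) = (y - 2)*(y + 2)*(y + 3)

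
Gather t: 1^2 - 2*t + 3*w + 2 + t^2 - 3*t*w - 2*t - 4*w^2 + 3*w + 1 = t^2 + t*(-3*w - 4) - 4*w^2 + 6*w + 4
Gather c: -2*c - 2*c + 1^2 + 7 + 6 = 14 - 4*c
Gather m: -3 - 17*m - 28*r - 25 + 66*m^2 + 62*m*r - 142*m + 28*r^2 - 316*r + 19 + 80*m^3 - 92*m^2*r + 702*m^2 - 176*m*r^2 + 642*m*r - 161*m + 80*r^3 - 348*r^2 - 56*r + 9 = 80*m^3 + m^2*(768 - 92*r) + m*(-176*r^2 + 704*r - 320) + 80*r^3 - 320*r^2 - 400*r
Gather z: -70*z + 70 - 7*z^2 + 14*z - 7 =-7*z^2 - 56*z + 63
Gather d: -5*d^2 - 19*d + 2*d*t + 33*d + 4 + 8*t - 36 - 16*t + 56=-5*d^2 + d*(2*t + 14) - 8*t + 24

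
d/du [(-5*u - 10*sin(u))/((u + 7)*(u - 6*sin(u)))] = 5*(-8*u^2*cos(u) + u^2 + 4*u*sin(u) - 56*u*cos(u) - 12*sin(u)^2 + 56*sin(u))/((u + 7)^2*(u - 6*sin(u))^2)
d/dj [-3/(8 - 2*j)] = -3/(2*(j - 4)^2)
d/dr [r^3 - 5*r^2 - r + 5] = 3*r^2 - 10*r - 1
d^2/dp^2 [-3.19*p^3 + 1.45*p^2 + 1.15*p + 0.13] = 2.9 - 19.14*p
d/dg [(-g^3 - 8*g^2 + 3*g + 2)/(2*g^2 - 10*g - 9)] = (-2*g^4 + 20*g^3 + 101*g^2 + 136*g - 7)/(4*g^4 - 40*g^3 + 64*g^2 + 180*g + 81)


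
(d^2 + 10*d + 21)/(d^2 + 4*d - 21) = (d + 3)/(d - 3)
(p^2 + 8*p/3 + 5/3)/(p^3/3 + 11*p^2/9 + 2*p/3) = 3*(3*p^2 + 8*p + 5)/(p*(3*p^2 + 11*p + 6))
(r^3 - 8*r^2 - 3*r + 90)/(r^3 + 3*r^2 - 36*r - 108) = (r - 5)/(r + 6)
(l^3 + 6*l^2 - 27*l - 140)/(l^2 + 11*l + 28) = l - 5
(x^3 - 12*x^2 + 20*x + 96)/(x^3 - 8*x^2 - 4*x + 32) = (x - 6)/(x - 2)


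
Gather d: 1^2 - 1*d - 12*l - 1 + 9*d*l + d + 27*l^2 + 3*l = 9*d*l + 27*l^2 - 9*l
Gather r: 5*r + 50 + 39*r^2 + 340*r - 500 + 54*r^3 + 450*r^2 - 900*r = 54*r^3 + 489*r^2 - 555*r - 450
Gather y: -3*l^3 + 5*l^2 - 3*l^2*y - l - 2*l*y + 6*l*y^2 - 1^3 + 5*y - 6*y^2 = -3*l^3 + 5*l^2 - l + y^2*(6*l - 6) + y*(-3*l^2 - 2*l + 5) - 1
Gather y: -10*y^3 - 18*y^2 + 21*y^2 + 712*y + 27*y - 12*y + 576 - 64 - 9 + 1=-10*y^3 + 3*y^2 + 727*y + 504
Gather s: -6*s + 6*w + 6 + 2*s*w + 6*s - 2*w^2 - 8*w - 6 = 2*s*w - 2*w^2 - 2*w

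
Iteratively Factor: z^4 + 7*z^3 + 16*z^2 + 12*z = (z + 3)*(z^3 + 4*z^2 + 4*z) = (z + 2)*(z + 3)*(z^2 + 2*z) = z*(z + 2)*(z + 3)*(z + 2)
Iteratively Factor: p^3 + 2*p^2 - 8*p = (p)*(p^2 + 2*p - 8) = p*(p + 4)*(p - 2)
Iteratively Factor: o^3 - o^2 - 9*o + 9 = (o + 3)*(o^2 - 4*o + 3) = (o - 3)*(o + 3)*(o - 1)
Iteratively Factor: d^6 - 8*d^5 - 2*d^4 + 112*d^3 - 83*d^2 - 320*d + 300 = (d - 5)*(d^5 - 3*d^4 - 17*d^3 + 27*d^2 + 52*d - 60) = (d - 5)^2*(d^4 + 2*d^3 - 7*d^2 - 8*d + 12) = (d - 5)^2*(d + 2)*(d^3 - 7*d + 6) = (d - 5)^2*(d - 2)*(d + 2)*(d^2 + 2*d - 3) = (d - 5)^2*(d - 2)*(d + 2)*(d + 3)*(d - 1)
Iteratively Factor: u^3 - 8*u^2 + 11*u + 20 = (u - 4)*(u^2 - 4*u - 5) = (u - 5)*(u - 4)*(u + 1)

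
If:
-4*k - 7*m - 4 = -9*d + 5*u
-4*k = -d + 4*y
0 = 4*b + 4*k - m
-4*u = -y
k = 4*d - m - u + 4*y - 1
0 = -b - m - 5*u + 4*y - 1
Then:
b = 65/3771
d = -316/3771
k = -71/419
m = -2296/3771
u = 140/3771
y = 560/3771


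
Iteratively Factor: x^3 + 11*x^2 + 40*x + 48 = (x + 4)*(x^2 + 7*x + 12) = (x + 4)^2*(x + 3)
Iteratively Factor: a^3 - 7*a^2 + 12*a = (a - 4)*(a^2 - 3*a) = (a - 4)*(a - 3)*(a)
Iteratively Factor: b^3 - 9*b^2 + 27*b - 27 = (b - 3)*(b^2 - 6*b + 9) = (b - 3)^2*(b - 3)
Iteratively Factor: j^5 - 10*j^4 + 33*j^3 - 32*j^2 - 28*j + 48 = (j - 2)*(j^4 - 8*j^3 + 17*j^2 + 2*j - 24) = (j - 2)*(j + 1)*(j^3 - 9*j^2 + 26*j - 24) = (j - 3)*(j - 2)*(j + 1)*(j^2 - 6*j + 8) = (j - 4)*(j - 3)*(j - 2)*(j + 1)*(j - 2)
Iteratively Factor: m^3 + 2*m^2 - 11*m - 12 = (m - 3)*(m^2 + 5*m + 4) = (m - 3)*(m + 1)*(m + 4)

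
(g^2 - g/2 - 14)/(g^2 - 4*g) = (g + 7/2)/g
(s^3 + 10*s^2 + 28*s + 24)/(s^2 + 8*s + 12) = s + 2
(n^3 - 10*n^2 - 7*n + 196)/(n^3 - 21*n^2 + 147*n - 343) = (n + 4)/(n - 7)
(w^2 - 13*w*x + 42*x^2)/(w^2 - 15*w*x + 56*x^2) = (-w + 6*x)/(-w + 8*x)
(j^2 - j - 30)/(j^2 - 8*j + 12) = (j + 5)/(j - 2)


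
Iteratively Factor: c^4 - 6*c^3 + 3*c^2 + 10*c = (c - 5)*(c^3 - c^2 - 2*c) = (c - 5)*(c + 1)*(c^2 - 2*c) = c*(c - 5)*(c + 1)*(c - 2)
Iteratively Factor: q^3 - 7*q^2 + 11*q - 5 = (q - 5)*(q^2 - 2*q + 1) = (q - 5)*(q - 1)*(q - 1)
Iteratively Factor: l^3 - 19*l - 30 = (l - 5)*(l^2 + 5*l + 6) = (l - 5)*(l + 2)*(l + 3)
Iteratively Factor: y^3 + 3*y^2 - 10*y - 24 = (y + 2)*(y^2 + y - 12) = (y - 3)*(y + 2)*(y + 4)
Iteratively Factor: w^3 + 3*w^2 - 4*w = (w)*(w^2 + 3*w - 4) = w*(w + 4)*(w - 1)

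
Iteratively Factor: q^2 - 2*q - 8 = (q - 4)*(q + 2)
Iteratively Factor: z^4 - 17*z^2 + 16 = (z - 1)*(z^3 + z^2 - 16*z - 16) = (z - 1)*(z + 1)*(z^2 - 16) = (z - 1)*(z + 1)*(z + 4)*(z - 4)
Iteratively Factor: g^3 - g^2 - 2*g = (g - 2)*(g^2 + g) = g*(g - 2)*(g + 1)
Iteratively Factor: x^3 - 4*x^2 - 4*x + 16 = (x - 2)*(x^2 - 2*x - 8) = (x - 2)*(x + 2)*(x - 4)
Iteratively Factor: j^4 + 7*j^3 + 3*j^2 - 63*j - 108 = (j - 3)*(j^3 + 10*j^2 + 33*j + 36) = (j - 3)*(j + 3)*(j^2 + 7*j + 12) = (j - 3)*(j + 3)^2*(j + 4)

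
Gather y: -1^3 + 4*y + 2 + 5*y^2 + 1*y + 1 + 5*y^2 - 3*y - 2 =10*y^2 + 2*y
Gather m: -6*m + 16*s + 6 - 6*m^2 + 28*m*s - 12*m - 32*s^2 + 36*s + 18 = -6*m^2 + m*(28*s - 18) - 32*s^2 + 52*s + 24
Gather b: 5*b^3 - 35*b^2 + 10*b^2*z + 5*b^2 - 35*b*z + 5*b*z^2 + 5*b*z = 5*b^3 + b^2*(10*z - 30) + b*(5*z^2 - 30*z)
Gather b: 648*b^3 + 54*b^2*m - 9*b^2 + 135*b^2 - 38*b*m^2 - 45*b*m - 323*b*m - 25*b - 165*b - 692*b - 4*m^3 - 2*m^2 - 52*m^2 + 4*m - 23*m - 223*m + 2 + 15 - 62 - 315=648*b^3 + b^2*(54*m + 126) + b*(-38*m^2 - 368*m - 882) - 4*m^3 - 54*m^2 - 242*m - 360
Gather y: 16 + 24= 40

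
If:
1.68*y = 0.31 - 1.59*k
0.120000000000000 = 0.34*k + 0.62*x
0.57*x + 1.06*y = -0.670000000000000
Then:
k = 0.74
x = -0.21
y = -0.52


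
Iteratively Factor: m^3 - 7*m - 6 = (m + 1)*(m^2 - m - 6) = (m - 3)*(m + 1)*(m + 2)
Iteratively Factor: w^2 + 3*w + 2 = (w + 1)*(w + 2)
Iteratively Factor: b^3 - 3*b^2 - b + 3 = (b - 3)*(b^2 - 1) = (b - 3)*(b - 1)*(b + 1)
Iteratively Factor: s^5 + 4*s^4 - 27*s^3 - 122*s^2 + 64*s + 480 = (s + 4)*(s^4 - 27*s^2 - 14*s + 120) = (s - 2)*(s + 4)*(s^3 + 2*s^2 - 23*s - 60) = (s - 2)*(s + 3)*(s + 4)*(s^2 - s - 20) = (s - 5)*(s - 2)*(s + 3)*(s + 4)*(s + 4)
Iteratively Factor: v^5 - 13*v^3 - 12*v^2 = (v - 4)*(v^4 + 4*v^3 + 3*v^2) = v*(v - 4)*(v^3 + 4*v^2 + 3*v) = v*(v - 4)*(v + 1)*(v^2 + 3*v) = v*(v - 4)*(v + 1)*(v + 3)*(v)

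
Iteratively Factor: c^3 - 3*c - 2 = (c + 1)*(c^2 - c - 2) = (c + 1)^2*(c - 2)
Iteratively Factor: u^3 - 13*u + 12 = (u + 4)*(u^2 - 4*u + 3) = (u - 1)*(u + 4)*(u - 3)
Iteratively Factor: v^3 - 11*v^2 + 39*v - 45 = (v - 3)*(v^2 - 8*v + 15) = (v - 3)^2*(v - 5)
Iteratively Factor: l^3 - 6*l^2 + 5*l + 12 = (l + 1)*(l^2 - 7*l + 12) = (l - 4)*(l + 1)*(l - 3)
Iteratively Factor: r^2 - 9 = (r - 3)*(r + 3)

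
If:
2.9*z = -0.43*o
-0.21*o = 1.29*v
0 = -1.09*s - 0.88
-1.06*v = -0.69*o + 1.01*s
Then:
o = -0.95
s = -0.81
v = 0.15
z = 0.14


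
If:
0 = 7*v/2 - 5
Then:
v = 10/7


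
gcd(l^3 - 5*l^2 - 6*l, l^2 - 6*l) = l^2 - 6*l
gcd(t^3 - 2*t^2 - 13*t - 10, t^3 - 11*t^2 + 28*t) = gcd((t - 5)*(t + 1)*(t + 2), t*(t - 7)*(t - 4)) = 1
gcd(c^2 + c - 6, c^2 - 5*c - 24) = c + 3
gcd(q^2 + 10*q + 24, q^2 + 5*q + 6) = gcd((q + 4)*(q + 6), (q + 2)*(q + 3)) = 1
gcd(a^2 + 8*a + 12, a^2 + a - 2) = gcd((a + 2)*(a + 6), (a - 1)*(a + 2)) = a + 2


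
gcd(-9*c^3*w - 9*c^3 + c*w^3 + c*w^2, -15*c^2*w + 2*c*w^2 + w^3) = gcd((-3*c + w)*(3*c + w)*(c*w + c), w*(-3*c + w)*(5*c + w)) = -3*c + w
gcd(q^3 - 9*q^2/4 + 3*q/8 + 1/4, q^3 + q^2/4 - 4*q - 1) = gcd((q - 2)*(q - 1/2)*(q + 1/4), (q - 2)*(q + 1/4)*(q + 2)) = q^2 - 7*q/4 - 1/2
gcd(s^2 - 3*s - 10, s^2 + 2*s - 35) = s - 5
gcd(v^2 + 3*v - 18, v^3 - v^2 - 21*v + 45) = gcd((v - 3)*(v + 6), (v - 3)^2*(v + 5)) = v - 3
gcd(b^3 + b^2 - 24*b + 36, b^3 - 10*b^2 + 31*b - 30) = b^2 - 5*b + 6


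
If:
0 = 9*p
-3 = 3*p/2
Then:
No Solution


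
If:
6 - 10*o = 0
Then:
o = 3/5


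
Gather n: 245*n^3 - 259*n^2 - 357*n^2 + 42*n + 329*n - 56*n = 245*n^3 - 616*n^2 + 315*n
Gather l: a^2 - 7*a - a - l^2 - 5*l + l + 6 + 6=a^2 - 8*a - l^2 - 4*l + 12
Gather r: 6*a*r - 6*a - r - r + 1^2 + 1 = -6*a + r*(6*a - 2) + 2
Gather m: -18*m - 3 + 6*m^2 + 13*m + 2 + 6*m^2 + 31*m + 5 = 12*m^2 + 26*m + 4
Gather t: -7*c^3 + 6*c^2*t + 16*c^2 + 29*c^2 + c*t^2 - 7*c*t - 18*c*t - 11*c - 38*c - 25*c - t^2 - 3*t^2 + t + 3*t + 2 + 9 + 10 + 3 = -7*c^3 + 45*c^2 - 74*c + t^2*(c - 4) + t*(6*c^2 - 25*c + 4) + 24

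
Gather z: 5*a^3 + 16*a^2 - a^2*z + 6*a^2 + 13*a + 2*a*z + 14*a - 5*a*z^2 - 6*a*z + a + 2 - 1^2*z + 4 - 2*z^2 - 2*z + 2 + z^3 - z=5*a^3 + 22*a^2 + 28*a + z^3 + z^2*(-5*a - 2) + z*(-a^2 - 4*a - 4) + 8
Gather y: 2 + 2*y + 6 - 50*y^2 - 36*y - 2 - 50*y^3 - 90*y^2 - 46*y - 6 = -50*y^3 - 140*y^2 - 80*y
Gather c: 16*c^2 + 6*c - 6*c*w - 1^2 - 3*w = 16*c^2 + c*(6 - 6*w) - 3*w - 1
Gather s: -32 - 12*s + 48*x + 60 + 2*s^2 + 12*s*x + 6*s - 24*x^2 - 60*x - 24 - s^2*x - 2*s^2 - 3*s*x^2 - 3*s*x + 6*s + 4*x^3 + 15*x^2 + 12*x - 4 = -s^2*x + s*(-3*x^2 + 9*x) + 4*x^3 - 9*x^2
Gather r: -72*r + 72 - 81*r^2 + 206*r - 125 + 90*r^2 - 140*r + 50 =9*r^2 - 6*r - 3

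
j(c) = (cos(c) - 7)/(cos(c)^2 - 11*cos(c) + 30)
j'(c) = (2*sin(c)*cos(c) - 11*sin(c))*(cos(c) - 7)/(cos(c)^2 - 11*cos(c) + 30)^2 - sin(c)/(cos(c)^2 - 11*cos(c) + 30)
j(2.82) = -0.19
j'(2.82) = 0.01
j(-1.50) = -0.24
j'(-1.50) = -0.05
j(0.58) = -0.29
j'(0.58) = 0.04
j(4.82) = -0.24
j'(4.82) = -0.05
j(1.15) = -0.26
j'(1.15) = 0.06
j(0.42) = -0.29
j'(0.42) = 0.03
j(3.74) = -0.20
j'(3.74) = -0.02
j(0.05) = -0.30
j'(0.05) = 0.00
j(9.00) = -0.19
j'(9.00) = 0.01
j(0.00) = -0.30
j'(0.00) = 0.00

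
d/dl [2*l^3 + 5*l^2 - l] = 6*l^2 + 10*l - 1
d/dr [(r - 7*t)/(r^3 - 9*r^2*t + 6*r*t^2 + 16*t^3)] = (r^3 - 9*r^2*t + 6*r*t^2 + 16*t^3 - 3*(r - 7*t)*(r^2 - 6*r*t + 2*t^2))/(r^3 - 9*r^2*t + 6*r*t^2 + 16*t^3)^2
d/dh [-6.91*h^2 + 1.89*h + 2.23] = 1.89 - 13.82*h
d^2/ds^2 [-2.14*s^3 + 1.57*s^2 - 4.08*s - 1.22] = 3.14 - 12.84*s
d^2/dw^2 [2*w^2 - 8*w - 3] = 4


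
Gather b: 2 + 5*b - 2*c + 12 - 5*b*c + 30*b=b*(35 - 5*c) - 2*c + 14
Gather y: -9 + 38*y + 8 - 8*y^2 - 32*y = -8*y^2 + 6*y - 1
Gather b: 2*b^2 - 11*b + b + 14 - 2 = 2*b^2 - 10*b + 12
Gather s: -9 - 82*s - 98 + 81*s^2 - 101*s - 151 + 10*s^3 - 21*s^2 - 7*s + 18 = 10*s^3 + 60*s^2 - 190*s - 240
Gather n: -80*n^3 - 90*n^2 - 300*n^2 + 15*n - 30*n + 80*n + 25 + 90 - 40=-80*n^3 - 390*n^2 + 65*n + 75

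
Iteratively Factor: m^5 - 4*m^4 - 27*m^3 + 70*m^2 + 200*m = (m - 5)*(m^4 + m^3 - 22*m^2 - 40*m) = (m - 5)^2*(m^3 + 6*m^2 + 8*m) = m*(m - 5)^2*(m^2 + 6*m + 8) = m*(m - 5)^2*(m + 2)*(m + 4)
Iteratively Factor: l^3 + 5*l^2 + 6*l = (l)*(l^2 + 5*l + 6) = l*(l + 2)*(l + 3)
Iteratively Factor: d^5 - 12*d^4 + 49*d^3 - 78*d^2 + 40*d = (d - 5)*(d^4 - 7*d^3 + 14*d^2 - 8*d) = (d - 5)*(d - 4)*(d^3 - 3*d^2 + 2*d) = (d - 5)*(d - 4)*(d - 2)*(d^2 - d) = d*(d - 5)*(d - 4)*(d - 2)*(d - 1)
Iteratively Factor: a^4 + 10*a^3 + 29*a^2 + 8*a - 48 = (a + 4)*(a^3 + 6*a^2 + 5*a - 12) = (a + 4)^2*(a^2 + 2*a - 3) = (a - 1)*(a + 4)^2*(a + 3)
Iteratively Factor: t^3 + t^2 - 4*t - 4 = (t + 2)*(t^2 - t - 2) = (t - 2)*(t + 2)*(t + 1)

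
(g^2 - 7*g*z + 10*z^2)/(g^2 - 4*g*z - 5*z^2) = (g - 2*z)/(g + z)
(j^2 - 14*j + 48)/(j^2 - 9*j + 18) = (j - 8)/(j - 3)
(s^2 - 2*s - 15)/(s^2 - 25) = (s + 3)/(s + 5)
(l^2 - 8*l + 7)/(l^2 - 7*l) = (l - 1)/l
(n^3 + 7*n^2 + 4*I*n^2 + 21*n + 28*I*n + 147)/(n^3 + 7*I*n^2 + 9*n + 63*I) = (n + 7)/(n + 3*I)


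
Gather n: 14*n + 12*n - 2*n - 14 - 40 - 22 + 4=24*n - 72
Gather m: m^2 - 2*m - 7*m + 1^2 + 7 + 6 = m^2 - 9*m + 14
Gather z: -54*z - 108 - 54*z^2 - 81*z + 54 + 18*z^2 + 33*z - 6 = -36*z^2 - 102*z - 60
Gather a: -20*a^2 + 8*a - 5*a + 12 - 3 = -20*a^2 + 3*a + 9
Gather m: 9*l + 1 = 9*l + 1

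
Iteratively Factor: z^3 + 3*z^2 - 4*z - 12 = (z + 2)*(z^2 + z - 6) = (z + 2)*(z + 3)*(z - 2)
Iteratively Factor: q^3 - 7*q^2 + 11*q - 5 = (q - 1)*(q^2 - 6*q + 5) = (q - 1)^2*(q - 5)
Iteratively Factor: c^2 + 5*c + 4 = (c + 4)*(c + 1)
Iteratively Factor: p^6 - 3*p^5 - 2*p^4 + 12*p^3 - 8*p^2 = (p)*(p^5 - 3*p^4 - 2*p^3 + 12*p^2 - 8*p) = p*(p - 1)*(p^4 - 2*p^3 - 4*p^2 + 8*p) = p*(p - 2)*(p - 1)*(p^3 - 4*p) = p*(p - 2)*(p - 1)*(p + 2)*(p^2 - 2*p) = p^2*(p - 2)*(p - 1)*(p + 2)*(p - 2)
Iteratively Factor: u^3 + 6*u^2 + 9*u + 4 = (u + 1)*(u^2 + 5*u + 4) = (u + 1)*(u + 4)*(u + 1)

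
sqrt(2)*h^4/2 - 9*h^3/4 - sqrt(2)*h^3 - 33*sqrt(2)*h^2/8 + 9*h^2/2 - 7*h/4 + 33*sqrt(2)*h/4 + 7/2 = (h/2 + sqrt(2)/2)*(h - 2)*(h - 7*sqrt(2)/2)*(sqrt(2)*h + 1/2)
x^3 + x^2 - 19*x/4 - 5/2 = (x - 2)*(x + 1/2)*(x + 5/2)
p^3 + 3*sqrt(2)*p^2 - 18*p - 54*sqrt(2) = (p - 3*sqrt(2))*(p + 3*sqrt(2))^2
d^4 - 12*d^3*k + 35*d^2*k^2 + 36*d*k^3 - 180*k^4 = (d - 6*k)*(d - 5*k)*(d - 3*k)*(d + 2*k)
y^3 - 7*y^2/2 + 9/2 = (y - 3)*(y - 3/2)*(y + 1)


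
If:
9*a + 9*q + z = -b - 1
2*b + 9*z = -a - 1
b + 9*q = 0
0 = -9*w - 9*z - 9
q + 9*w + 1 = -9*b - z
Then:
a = -40/481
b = 324/481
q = -36/481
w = -360/481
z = -121/481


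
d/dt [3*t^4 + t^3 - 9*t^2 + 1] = 3*t*(4*t^2 + t - 6)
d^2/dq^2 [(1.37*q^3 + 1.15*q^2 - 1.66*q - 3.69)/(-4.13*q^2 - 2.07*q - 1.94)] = (-5.6843418860808e-14*q^5 - 5.6843418860808e-14*q^4 + 86.5046399999999*q^3 + 399.91407*q^2 + 78.53877*q - 49.49621)/(70.444997*q^6 + 105.923349*q^5 + 152.361069*q^4 + 108.381267*q^3 + 71.569122*q^2 + 23.371956*q + 7.301384)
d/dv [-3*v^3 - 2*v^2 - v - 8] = -9*v^2 - 4*v - 1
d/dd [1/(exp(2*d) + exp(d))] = (-2*exp(d) - 1)*exp(-d)/(exp(d) + 1)^2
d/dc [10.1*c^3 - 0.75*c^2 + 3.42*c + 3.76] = 30.3*c^2 - 1.5*c + 3.42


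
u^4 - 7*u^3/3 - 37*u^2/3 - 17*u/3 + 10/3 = (u - 5)*(u - 1/3)*(u + 1)*(u + 2)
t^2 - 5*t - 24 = (t - 8)*(t + 3)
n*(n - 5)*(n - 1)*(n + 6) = n^4 - 31*n^2 + 30*n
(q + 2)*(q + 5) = q^2 + 7*q + 10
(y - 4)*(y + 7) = y^2 + 3*y - 28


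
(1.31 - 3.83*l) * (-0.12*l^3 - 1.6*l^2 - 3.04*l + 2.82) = 0.4596*l^4 + 5.9708*l^3 + 9.5472*l^2 - 14.783*l + 3.6942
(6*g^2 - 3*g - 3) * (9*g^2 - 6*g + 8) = 54*g^4 - 63*g^3 + 39*g^2 - 6*g - 24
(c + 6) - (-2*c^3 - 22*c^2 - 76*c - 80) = 2*c^3 + 22*c^2 + 77*c + 86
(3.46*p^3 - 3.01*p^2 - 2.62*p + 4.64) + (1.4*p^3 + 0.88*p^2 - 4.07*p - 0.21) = 4.86*p^3 - 2.13*p^2 - 6.69*p + 4.43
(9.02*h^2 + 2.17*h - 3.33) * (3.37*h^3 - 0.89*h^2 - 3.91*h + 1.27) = 30.3974*h^5 - 0.714899999999999*h^4 - 48.4216*h^3 + 5.9344*h^2 + 15.7762*h - 4.2291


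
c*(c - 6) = c^2 - 6*c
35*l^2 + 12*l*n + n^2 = (5*l + n)*(7*l + n)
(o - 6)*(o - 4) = o^2 - 10*o + 24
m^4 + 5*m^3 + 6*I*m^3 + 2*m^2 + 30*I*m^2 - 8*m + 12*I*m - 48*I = (m - 1)*(m + 2)*(m + 4)*(m + 6*I)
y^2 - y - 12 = (y - 4)*(y + 3)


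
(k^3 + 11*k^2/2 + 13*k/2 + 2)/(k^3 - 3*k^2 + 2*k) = (2*k^3 + 11*k^2 + 13*k + 4)/(2*k*(k^2 - 3*k + 2))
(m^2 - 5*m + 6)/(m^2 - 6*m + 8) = (m - 3)/(m - 4)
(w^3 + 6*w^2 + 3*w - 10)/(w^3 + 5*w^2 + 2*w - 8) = (w + 5)/(w + 4)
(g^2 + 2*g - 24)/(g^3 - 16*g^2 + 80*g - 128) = (g + 6)/(g^2 - 12*g + 32)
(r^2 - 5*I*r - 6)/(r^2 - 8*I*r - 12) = (r - 3*I)/(r - 6*I)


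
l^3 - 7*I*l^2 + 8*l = l*(l - 8*I)*(l + I)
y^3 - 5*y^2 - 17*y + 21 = (y - 7)*(y - 1)*(y + 3)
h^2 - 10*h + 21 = (h - 7)*(h - 3)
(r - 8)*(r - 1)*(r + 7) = r^3 - 2*r^2 - 55*r + 56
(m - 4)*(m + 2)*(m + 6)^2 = m^4 + 10*m^3 + 4*m^2 - 168*m - 288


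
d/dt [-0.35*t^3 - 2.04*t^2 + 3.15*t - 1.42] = -1.05*t^2 - 4.08*t + 3.15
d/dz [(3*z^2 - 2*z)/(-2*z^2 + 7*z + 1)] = (17*z^2 + 6*z - 2)/(4*z^4 - 28*z^3 + 45*z^2 + 14*z + 1)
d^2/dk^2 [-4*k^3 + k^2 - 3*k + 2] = 2 - 24*k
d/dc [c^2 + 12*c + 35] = 2*c + 12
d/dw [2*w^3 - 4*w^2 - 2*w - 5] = 6*w^2 - 8*w - 2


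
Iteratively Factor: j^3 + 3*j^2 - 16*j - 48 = (j + 3)*(j^2 - 16) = (j - 4)*(j + 3)*(j + 4)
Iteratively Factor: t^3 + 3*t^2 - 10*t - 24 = (t - 3)*(t^2 + 6*t + 8) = (t - 3)*(t + 4)*(t + 2)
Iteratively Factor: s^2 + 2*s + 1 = (s + 1)*(s + 1)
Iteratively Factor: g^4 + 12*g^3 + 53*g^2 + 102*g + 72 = (g + 3)*(g^3 + 9*g^2 + 26*g + 24) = (g + 3)^2*(g^2 + 6*g + 8) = (g + 2)*(g + 3)^2*(g + 4)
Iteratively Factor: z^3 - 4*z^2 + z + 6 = (z - 3)*(z^2 - z - 2) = (z - 3)*(z - 2)*(z + 1)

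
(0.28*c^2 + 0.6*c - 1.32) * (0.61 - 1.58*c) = -0.4424*c^3 - 0.7772*c^2 + 2.4516*c - 0.8052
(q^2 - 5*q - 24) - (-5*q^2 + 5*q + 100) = 6*q^2 - 10*q - 124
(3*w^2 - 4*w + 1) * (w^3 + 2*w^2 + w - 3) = 3*w^5 + 2*w^4 - 4*w^3 - 11*w^2 + 13*w - 3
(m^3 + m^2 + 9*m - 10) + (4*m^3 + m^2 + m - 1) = 5*m^3 + 2*m^2 + 10*m - 11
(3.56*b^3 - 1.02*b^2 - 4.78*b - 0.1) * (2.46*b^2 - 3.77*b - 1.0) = 8.7576*b^5 - 15.9304*b^4 - 11.4734*b^3 + 18.7946*b^2 + 5.157*b + 0.1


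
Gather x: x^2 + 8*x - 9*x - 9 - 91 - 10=x^2 - x - 110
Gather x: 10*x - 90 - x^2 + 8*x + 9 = -x^2 + 18*x - 81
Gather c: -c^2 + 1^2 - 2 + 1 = -c^2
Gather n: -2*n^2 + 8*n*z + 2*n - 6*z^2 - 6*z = -2*n^2 + n*(8*z + 2) - 6*z^2 - 6*z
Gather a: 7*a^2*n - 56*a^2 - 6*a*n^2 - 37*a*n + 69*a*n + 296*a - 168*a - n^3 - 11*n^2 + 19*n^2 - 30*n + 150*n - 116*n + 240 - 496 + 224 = a^2*(7*n - 56) + a*(-6*n^2 + 32*n + 128) - n^3 + 8*n^2 + 4*n - 32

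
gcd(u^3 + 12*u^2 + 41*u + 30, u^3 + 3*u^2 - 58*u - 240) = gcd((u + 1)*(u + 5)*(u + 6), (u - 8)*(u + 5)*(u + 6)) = u^2 + 11*u + 30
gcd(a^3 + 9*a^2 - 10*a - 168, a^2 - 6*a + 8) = a - 4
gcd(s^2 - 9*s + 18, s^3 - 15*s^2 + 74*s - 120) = s - 6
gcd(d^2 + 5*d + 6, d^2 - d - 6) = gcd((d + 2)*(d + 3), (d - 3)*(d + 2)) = d + 2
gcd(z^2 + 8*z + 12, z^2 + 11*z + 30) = z + 6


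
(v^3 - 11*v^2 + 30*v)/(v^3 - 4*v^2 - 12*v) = (v - 5)/(v + 2)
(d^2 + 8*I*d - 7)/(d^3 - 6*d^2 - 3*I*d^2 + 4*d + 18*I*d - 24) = (d + 7*I)/(d^2 + d*(-6 - 4*I) + 24*I)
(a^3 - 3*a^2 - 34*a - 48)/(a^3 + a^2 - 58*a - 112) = (a + 3)/(a + 7)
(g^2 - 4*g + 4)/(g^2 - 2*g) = (g - 2)/g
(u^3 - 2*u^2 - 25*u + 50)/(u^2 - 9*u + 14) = (u^2 - 25)/(u - 7)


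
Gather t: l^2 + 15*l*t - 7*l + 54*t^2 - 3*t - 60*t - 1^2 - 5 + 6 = l^2 - 7*l + 54*t^2 + t*(15*l - 63)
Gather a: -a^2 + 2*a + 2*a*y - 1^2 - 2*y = -a^2 + a*(2*y + 2) - 2*y - 1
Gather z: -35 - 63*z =-63*z - 35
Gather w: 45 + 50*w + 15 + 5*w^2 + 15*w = 5*w^2 + 65*w + 60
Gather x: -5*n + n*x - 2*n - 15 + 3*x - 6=-7*n + x*(n + 3) - 21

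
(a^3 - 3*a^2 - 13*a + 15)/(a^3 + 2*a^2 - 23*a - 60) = (a - 1)/(a + 4)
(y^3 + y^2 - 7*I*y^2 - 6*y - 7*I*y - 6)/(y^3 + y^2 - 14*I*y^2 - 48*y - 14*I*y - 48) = (y - I)/(y - 8*I)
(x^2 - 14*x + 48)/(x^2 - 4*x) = (x^2 - 14*x + 48)/(x*(x - 4))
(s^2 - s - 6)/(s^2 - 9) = (s + 2)/(s + 3)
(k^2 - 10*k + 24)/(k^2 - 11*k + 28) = (k - 6)/(k - 7)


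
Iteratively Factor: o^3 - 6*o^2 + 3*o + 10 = (o - 2)*(o^2 - 4*o - 5) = (o - 5)*(o - 2)*(o + 1)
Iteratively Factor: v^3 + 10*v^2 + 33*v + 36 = (v + 3)*(v^2 + 7*v + 12) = (v + 3)*(v + 4)*(v + 3)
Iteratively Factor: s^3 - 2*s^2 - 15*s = (s + 3)*(s^2 - 5*s) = (s - 5)*(s + 3)*(s)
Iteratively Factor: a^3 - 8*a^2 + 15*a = (a - 3)*(a^2 - 5*a) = a*(a - 3)*(a - 5)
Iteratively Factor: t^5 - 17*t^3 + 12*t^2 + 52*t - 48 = (t + 2)*(t^4 - 2*t^3 - 13*t^2 + 38*t - 24) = (t - 1)*(t + 2)*(t^3 - t^2 - 14*t + 24) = (t - 2)*(t - 1)*(t + 2)*(t^2 + t - 12) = (t - 3)*(t - 2)*(t - 1)*(t + 2)*(t + 4)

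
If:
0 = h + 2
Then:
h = -2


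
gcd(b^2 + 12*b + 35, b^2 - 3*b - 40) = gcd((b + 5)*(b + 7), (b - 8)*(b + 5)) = b + 5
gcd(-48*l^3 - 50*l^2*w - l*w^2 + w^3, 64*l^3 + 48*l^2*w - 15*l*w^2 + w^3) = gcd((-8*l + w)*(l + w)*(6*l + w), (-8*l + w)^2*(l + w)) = -8*l^2 - 7*l*w + w^2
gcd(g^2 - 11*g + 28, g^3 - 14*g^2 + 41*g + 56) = g - 7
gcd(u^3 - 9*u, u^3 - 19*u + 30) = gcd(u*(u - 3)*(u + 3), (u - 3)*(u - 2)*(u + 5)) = u - 3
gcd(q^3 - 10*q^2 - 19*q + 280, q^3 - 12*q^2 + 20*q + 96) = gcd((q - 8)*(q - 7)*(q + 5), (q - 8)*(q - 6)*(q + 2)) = q - 8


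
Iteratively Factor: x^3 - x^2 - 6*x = (x - 3)*(x^2 + 2*x) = (x - 3)*(x + 2)*(x)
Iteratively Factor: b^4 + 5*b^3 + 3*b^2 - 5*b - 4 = (b + 1)*(b^3 + 4*b^2 - b - 4) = (b + 1)^2*(b^2 + 3*b - 4) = (b + 1)^2*(b + 4)*(b - 1)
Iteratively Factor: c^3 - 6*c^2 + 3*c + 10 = (c - 5)*(c^2 - c - 2) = (c - 5)*(c - 2)*(c + 1)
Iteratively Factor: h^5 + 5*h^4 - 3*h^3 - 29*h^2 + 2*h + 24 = (h + 3)*(h^4 + 2*h^3 - 9*h^2 - 2*h + 8) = (h - 1)*(h + 3)*(h^3 + 3*h^2 - 6*h - 8) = (h - 1)*(h + 3)*(h + 4)*(h^2 - h - 2) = (h - 2)*(h - 1)*(h + 3)*(h + 4)*(h + 1)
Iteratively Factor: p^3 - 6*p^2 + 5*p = (p)*(p^2 - 6*p + 5) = p*(p - 1)*(p - 5)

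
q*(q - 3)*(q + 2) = q^3 - q^2 - 6*q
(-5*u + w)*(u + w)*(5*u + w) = -25*u^3 - 25*u^2*w + u*w^2 + w^3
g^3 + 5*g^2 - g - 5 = (g - 1)*(g + 1)*(g + 5)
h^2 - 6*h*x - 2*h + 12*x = (h - 2)*(h - 6*x)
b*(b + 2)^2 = b^3 + 4*b^2 + 4*b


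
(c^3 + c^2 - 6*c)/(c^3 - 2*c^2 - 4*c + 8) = c*(c + 3)/(c^2 - 4)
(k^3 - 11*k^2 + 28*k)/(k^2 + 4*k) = (k^2 - 11*k + 28)/(k + 4)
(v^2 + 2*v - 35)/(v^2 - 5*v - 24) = (-v^2 - 2*v + 35)/(-v^2 + 5*v + 24)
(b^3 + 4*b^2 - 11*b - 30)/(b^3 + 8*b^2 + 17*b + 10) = (b - 3)/(b + 1)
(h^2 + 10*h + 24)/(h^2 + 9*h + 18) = (h + 4)/(h + 3)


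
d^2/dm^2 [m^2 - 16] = 2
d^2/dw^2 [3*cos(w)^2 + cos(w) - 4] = -cos(w) - 6*cos(2*w)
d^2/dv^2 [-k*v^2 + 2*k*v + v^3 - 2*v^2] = -2*k + 6*v - 4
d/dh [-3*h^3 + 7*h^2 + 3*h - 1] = -9*h^2 + 14*h + 3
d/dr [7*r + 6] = 7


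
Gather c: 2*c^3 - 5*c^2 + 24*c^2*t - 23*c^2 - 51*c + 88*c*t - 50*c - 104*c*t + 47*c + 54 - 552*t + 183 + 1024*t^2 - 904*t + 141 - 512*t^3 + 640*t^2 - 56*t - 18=2*c^3 + c^2*(24*t - 28) + c*(-16*t - 54) - 512*t^3 + 1664*t^2 - 1512*t + 360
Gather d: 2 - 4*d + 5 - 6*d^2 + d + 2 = -6*d^2 - 3*d + 9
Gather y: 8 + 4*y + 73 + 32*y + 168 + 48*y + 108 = 84*y + 357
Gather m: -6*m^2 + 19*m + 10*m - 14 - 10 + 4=-6*m^2 + 29*m - 20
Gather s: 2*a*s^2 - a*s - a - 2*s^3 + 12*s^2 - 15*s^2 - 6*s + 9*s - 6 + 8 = -a - 2*s^3 + s^2*(2*a - 3) + s*(3 - a) + 2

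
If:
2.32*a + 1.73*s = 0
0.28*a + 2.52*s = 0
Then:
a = 0.00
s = 0.00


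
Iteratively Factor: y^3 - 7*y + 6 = (y - 1)*(y^2 + y - 6) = (y - 1)*(y + 3)*(y - 2)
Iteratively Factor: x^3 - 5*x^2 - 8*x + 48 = (x - 4)*(x^2 - x - 12) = (x - 4)^2*(x + 3)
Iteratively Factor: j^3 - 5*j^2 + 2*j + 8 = (j - 4)*(j^2 - j - 2) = (j - 4)*(j - 2)*(j + 1)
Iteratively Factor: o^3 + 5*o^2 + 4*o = (o + 1)*(o^2 + 4*o) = o*(o + 1)*(o + 4)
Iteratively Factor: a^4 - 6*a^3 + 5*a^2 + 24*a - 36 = (a - 3)*(a^3 - 3*a^2 - 4*a + 12) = (a - 3)^2*(a^2 - 4) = (a - 3)^2*(a - 2)*(a + 2)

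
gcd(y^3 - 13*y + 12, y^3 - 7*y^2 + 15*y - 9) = y^2 - 4*y + 3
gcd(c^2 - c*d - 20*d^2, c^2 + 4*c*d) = c + 4*d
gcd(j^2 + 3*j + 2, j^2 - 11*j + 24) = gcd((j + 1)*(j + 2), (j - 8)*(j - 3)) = 1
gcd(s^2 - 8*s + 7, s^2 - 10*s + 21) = s - 7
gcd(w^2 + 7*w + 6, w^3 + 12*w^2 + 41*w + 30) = w^2 + 7*w + 6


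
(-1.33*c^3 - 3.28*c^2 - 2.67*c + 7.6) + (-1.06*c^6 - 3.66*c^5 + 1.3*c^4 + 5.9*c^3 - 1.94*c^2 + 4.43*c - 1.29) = -1.06*c^6 - 3.66*c^5 + 1.3*c^4 + 4.57*c^3 - 5.22*c^2 + 1.76*c + 6.31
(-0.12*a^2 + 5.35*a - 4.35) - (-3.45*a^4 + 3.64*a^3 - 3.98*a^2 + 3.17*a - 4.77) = 3.45*a^4 - 3.64*a^3 + 3.86*a^2 + 2.18*a + 0.42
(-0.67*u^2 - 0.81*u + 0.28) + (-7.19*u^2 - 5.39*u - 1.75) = -7.86*u^2 - 6.2*u - 1.47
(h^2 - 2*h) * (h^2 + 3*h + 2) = h^4 + h^3 - 4*h^2 - 4*h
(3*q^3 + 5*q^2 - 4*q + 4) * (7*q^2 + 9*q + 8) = 21*q^5 + 62*q^4 + 41*q^3 + 32*q^2 + 4*q + 32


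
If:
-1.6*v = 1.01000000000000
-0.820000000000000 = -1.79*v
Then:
No Solution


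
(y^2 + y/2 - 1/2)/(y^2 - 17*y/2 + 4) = (y + 1)/(y - 8)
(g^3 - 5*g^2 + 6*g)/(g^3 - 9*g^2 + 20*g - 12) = g*(g - 3)/(g^2 - 7*g + 6)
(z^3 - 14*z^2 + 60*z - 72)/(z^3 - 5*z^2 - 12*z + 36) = (z - 6)/(z + 3)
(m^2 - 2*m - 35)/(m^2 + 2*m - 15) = (m - 7)/(m - 3)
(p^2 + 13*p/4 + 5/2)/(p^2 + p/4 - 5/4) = (p + 2)/(p - 1)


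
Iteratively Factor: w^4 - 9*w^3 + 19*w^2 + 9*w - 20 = (w - 5)*(w^3 - 4*w^2 - w + 4) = (w - 5)*(w + 1)*(w^2 - 5*w + 4) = (w - 5)*(w - 1)*(w + 1)*(w - 4)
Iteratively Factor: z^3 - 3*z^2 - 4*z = (z - 4)*(z^2 + z) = (z - 4)*(z + 1)*(z)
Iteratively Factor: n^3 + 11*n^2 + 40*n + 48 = (n + 4)*(n^2 + 7*n + 12) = (n + 4)^2*(n + 3)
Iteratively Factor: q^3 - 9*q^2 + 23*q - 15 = (q - 5)*(q^2 - 4*q + 3) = (q - 5)*(q - 1)*(q - 3)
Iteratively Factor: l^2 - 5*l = (l - 5)*(l)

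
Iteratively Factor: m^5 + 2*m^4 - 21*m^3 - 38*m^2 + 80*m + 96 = (m + 3)*(m^4 - m^3 - 18*m^2 + 16*m + 32) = (m - 4)*(m + 3)*(m^3 + 3*m^2 - 6*m - 8) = (m - 4)*(m + 1)*(m + 3)*(m^2 + 2*m - 8) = (m - 4)*(m + 1)*(m + 3)*(m + 4)*(m - 2)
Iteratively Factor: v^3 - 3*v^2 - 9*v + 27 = (v - 3)*(v^2 - 9) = (v - 3)*(v + 3)*(v - 3)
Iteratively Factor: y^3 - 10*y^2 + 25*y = (y - 5)*(y^2 - 5*y) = y*(y - 5)*(y - 5)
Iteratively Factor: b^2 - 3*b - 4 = (b + 1)*(b - 4)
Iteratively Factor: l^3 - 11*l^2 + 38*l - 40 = (l - 5)*(l^2 - 6*l + 8) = (l - 5)*(l - 4)*(l - 2)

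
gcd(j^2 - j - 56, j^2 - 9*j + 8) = j - 8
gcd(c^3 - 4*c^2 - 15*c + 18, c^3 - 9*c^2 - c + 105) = c + 3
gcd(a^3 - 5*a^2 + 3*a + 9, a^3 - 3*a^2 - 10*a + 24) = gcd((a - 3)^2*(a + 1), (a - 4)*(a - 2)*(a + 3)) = 1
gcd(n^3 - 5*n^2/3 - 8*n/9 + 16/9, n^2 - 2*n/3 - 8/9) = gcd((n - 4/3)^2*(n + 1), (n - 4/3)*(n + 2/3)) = n - 4/3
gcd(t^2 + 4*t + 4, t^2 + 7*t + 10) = t + 2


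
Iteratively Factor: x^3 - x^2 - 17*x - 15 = (x + 3)*(x^2 - 4*x - 5) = (x - 5)*(x + 3)*(x + 1)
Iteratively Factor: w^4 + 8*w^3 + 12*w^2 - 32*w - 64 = (w - 2)*(w^3 + 10*w^2 + 32*w + 32) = (w - 2)*(w + 4)*(w^2 + 6*w + 8) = (w - 2)*(w + 4)^2*(w + 2)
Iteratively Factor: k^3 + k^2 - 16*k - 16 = (k + 4)*(k^2 - 3*k - 4) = (k - 4)*(k + 4)*(k + 1)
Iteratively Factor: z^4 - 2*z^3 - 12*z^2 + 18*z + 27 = (z + 1)*(z^3 - 3*z^2 - 9*z + 27) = (z - 3)*(z + 1)*(z^2 - 9) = (z - 3)*(z + 1)*(z + 3)*(z - 3)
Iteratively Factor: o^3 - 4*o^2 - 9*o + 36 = (o - 4)*(o^2 - 9) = (o - 4)*(o - 3)*(o + 3)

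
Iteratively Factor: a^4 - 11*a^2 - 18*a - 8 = (a + 1)*(a^3 - a^2 - 10*a - 8) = (a - 4)*(a + 1)*(a^2 + 3*a + 2) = (a - 4)*(a + 1)^2*(a + 2)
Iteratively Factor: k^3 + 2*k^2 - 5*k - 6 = (k + 1)*(k^2 + k - 6) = (k - 2)*(k + 1)*(k + 3)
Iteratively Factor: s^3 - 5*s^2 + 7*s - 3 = (s - 1)*(s^2 - 4*s + 3) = (s - 3)*(s - 1)*(s - 1)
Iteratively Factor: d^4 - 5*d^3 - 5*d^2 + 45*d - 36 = (d - 3)*(d^3 - 2*d^2 - 11*d + 12) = (d - 3)*(d - 1)*(d^2 - d - 12) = (d - 3)*(d - 1)*(d + 3)*(d - 4)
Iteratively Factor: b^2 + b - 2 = (b - 1)*(b + 2)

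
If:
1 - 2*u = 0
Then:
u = 1/2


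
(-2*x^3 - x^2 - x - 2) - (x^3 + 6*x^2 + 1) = -3*x^3 - 7*x^2 - x - 3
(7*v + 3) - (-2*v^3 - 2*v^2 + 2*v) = 2*v^3 + 2*v^2 + 5*v + 3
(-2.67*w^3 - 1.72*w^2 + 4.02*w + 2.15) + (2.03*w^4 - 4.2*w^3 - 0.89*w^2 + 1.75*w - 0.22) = 2.03*w^4 - 6.87*w^3 - 2.61*w^2 + 5.77*w + 1.93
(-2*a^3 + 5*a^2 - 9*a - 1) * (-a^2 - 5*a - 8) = 2*a^5 + 5*a^4 + 6*a^2 + 77*a + 8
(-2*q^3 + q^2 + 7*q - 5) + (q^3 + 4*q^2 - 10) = -q^3 + 5*q^2 + 7*q - 15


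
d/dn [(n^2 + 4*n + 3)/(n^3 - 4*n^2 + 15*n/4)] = 4*(-4*n^4 - 32*n^3 + 43*n^2 + 96*n - 45)/(n^2*(16*n^4 - 128*n^3 + 376*n^2 - 480*n + 225))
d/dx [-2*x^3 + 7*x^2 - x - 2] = -6*x^2 + 14*x - 1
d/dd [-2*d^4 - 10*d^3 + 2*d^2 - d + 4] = -8*d^3 - 30*d^2 + 4*d - 1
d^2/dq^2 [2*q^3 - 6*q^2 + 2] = 12*q - 12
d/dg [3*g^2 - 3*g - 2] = 6*g - 3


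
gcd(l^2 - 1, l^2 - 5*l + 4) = l - 1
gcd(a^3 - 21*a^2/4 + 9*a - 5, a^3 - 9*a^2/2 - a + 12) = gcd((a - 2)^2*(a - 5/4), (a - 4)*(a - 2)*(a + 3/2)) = a - 2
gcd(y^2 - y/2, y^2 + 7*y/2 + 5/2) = 1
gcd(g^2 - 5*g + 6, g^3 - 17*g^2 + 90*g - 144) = g - 3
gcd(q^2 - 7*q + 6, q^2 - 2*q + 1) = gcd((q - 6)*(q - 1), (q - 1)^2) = q - 1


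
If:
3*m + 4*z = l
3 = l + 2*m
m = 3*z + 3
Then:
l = 15/19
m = 21/19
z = -12/19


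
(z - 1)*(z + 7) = z^2 + 6*z - 7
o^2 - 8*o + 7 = (o - 7)*(o - 1)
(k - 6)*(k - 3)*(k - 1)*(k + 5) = k^4 - 5*k^3 - 23*k^2 + 117*k - 90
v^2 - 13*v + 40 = (v - 8)*(v - 5)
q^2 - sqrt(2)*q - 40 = (q - 5*sqrt(2))*(q + 4*sqrt(2))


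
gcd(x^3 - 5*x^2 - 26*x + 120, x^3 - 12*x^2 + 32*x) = x - 4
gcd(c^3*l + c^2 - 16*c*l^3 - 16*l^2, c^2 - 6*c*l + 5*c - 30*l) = 1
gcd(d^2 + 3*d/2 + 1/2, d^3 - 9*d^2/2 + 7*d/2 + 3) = d + 1/2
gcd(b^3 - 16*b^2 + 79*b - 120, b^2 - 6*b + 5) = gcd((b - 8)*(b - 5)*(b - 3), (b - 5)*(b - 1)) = b - 5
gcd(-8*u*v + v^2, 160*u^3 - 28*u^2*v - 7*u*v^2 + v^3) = 8*u - v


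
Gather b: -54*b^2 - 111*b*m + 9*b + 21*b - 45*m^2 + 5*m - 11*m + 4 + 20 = -54*b^2 + b*(30 - 111*m) - 45*m^2 - 6*m + 24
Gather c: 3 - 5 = -2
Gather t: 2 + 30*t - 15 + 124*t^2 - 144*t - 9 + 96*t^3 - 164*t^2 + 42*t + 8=96*t^3 - 40*t^2 - 72*t - 14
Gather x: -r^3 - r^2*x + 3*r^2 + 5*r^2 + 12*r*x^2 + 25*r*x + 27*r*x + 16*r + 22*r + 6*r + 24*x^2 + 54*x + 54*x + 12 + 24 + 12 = -r^3 + 8*r^2 + 44*r + x^2*(12*r + 24) + x*(-r^2 + 52*r + 108) + 48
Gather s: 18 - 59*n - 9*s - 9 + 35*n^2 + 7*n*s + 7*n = 35*n^2 - 52*n + s*(7*n - 9) + 9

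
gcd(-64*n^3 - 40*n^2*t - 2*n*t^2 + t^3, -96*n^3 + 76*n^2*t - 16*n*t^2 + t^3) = -8*n + t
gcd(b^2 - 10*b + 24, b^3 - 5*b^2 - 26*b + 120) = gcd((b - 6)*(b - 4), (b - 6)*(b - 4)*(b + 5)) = b^2 - 10*b + 24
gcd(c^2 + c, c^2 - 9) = 1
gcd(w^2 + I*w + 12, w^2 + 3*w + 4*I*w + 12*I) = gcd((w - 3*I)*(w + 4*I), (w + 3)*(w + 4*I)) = w + 4*I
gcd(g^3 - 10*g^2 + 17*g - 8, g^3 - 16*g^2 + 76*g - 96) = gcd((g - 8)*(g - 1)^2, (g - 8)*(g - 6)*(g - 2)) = g - 8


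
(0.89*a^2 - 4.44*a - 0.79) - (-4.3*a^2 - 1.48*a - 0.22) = 5.19*a^2 - 2.96*a - 0.57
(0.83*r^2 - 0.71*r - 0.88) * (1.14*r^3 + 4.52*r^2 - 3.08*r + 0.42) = 0.9462*r^5 + 2.9422*r^4 - 6.7688*r^3 - 1.4422*r^2 + 2.4122*r - 0.3696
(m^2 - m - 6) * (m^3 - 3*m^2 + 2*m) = m^5 - 4*m^4 - m^3 + 16*m^2 - 12*m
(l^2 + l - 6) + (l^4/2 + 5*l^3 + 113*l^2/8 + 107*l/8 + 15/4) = l^4/2 + 5*l^3 + 121*l^2/8 + 115*l/8 - 9/4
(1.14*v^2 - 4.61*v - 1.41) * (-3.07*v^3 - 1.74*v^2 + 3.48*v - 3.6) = -3.4998*v^5 + 12.1691*v^4 + 16.3173*v^3 - 17.6934*v^2 + 11.6892*v + 5.076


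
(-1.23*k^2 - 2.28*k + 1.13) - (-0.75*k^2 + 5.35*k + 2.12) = -0.48*k^2 - 7.63*k - 0.99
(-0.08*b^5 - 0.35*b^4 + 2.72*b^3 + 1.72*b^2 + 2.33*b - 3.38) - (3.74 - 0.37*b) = -0.08*b^5 - 0.35*b^4 + 2.72*b^3 + 1.72*b^2 + 2.7*b - 7.12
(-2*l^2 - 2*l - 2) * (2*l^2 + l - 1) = -4*l^4 - 6*l^3 - 4*l^2 + 2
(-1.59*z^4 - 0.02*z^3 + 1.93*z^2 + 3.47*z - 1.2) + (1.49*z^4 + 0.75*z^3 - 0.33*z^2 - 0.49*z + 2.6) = -0.1*z^4 + 0.73*z^3 + 1.6*z^2 + 2.98*z + 1.4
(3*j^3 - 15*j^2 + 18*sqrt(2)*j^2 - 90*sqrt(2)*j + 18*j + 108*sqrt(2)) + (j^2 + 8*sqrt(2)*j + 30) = 3*j^3 - 14*j^2 + 18*sqrt(2)*j^2 - 82*sqrt(2)*j + 18*j + 30 + 108*sqrt(2)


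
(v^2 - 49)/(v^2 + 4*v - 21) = (v - 7)/(v - 3)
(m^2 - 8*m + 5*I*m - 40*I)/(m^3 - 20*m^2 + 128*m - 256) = (m + 5*I)/(m^2 - 12*m + 32)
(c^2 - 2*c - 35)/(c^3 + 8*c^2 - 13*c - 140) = (c - 7)/(c^2 + 3*c - 28)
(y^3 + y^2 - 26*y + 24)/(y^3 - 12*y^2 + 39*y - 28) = (y + 6)/(y - 7)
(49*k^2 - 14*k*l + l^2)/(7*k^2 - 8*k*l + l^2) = (7*k - l)/(k - l)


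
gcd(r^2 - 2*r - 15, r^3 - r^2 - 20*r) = r - 5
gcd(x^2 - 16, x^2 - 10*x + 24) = x - 4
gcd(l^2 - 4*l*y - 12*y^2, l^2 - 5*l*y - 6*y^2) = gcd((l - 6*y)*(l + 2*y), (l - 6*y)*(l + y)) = -l + 6*y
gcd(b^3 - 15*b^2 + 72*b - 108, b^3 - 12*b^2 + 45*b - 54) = b^2 - 9*b + 18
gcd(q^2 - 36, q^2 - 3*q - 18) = q - 6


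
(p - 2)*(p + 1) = p^2 - p - 2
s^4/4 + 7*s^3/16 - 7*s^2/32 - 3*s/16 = s*(s/4 + 1/2)*(s - 3/4)*(s + 1/2)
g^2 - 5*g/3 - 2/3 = (g - 2)*(g + 1/3)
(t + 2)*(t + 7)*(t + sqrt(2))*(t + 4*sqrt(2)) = t^4 + 5*sqrt(2)*t^3 + 9*t^3 + 22*t^2 + 45*sqrt(2)*t^2 + 72*t + 70*sqrt(2)*t + 112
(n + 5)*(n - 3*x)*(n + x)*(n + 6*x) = n^4 + 4*n^3*x + 5*n^3 - 15*n^2*x^2 + 20*n^2*x - 18*n*x^3 - 75*n*x^2 - 90*x^3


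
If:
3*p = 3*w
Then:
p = w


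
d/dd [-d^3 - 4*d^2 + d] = -3*d^2 - 8*d + 1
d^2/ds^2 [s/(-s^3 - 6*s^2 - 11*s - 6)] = 2*(-s*(3*s^2 + 12*s + 11)^2 + (3*s^2 + 3*s*(s + 2) + 12*s + 11)*(s^3 + 6*s^2 + 11*s + 6))/(s^3 + 6*s^2 + 11*s + 6)^3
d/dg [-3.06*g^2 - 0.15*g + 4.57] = -6.12*g - 0.15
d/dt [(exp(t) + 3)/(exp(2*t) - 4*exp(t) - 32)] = (-2*(exp(t) - 2)*(exp(t) + 3) + exp(2*t) - 4*exp(t) - 32)*exp(t)/(-exp(2*t) + 4*exp(t) + 32)^2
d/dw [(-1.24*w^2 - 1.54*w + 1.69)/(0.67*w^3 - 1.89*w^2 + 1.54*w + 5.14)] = (0.8308*w^4 + 2.0636*w^3 - 8.2171*w^2 - 6.359*w - 10.5182)/(0.4489*w^6 - 2.5326*w^5 + 5.6357*w^4 + 1.0664*w^3 - 17.0576*w^2 + 15.8312*w + 26.4196)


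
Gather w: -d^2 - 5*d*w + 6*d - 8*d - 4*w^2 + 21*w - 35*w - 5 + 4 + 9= -d^2 - 2*d - 4*w^2 + w*(-5*d - 14) + 8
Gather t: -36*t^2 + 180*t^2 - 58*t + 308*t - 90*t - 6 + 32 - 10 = 144*t^2 + 160*t + 16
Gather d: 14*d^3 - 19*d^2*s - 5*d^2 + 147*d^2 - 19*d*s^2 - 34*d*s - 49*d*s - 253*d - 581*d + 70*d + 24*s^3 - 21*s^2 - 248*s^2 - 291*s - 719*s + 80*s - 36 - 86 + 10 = 14*d^3 + d^2*(142 - 19*s) + d*(-19*s^2 - 83*s - 764) + 24*s^3 - 269*s^2 - 930*s - 112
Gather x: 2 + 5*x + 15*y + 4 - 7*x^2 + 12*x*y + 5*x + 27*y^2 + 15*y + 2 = -7*x^2 + x*(12*y + 10) + 27*y^2 + 30*y + 8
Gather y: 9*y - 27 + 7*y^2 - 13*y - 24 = 7*y^2 - 4*y - 51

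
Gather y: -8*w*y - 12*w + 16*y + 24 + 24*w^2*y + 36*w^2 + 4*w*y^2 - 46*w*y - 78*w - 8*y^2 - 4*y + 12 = 36*w^2 - 90*w + y^2*(4*w - 8) + y*(24*w^2 - 54*w + 12) + 36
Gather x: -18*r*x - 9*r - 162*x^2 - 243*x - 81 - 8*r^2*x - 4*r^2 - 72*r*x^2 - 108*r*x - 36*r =-4*r^2 - 45*r + x^2*(-72*r - 162) + x*(-8*r^2 - 126*r - 243) - 81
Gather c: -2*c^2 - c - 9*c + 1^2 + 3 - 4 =-2*c^2 - 10*c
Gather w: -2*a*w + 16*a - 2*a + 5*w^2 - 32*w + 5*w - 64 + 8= 14*a + 5*w^2 + w*(-2*a - 27) - 56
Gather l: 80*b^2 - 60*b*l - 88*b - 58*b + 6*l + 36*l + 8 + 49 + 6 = 80*b^2 - 146*b + l*(42 - 60*b) + 63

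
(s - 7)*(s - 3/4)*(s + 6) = s^3 - 7*s^2/4 - 165*s/4 + 63/2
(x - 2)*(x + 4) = x^2 + 2*x - 8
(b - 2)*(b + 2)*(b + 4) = b^3 + 4*b^2 - 4*b - 16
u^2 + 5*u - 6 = (u - 1)*(u + 6)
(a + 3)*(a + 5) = a^2 + 8*a + 15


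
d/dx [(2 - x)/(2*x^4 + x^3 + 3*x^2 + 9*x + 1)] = (-2*x^4 - x^3 - 3*x^2 - 9*x + (x - 2)*(8*x^3 + 3*x^2 + 6*x + 9) - 1)/(2*x^4 + x^3 + 3*x^2 + 9*x + 1)^2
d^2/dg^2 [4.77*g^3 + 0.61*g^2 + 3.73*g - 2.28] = 28.62*g + 1.22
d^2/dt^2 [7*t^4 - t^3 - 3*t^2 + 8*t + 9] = 84*t^2 - 6*t - 6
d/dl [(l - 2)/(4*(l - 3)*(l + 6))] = (-l^2/4 + l - 3)/(l^4 + 6*l^3 - 27*l^2 - 108*l + 324)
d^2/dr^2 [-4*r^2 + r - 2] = -8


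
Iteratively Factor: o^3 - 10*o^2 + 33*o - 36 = (o - 4)*(o^2 - 6*o + 9) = (o - 4)*(o - 3)*(o - 3)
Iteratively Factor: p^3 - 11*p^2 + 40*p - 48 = (p - 4)*(p^2 - 7*p + 12) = (p - 4)*(p - 3)*(p - 4)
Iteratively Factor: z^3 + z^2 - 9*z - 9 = (z + 3)*(z^2 - 2*z - 3) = (z - 3)*(z + 3)*(z + 1)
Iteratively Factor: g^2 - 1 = (g + 1)*(g - 1)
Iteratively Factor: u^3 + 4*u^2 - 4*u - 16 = (u + 2)*(u^2 + 2*u - 8) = (u - 2)*(u + 2)*(u + 4)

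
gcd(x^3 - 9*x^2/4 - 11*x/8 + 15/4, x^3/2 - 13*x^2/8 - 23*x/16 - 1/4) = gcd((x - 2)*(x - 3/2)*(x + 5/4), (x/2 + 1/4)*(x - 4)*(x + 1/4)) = 1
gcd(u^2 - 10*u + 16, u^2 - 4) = u - 2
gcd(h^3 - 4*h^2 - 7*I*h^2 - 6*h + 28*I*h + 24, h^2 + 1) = h - I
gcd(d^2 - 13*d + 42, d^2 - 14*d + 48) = d - 6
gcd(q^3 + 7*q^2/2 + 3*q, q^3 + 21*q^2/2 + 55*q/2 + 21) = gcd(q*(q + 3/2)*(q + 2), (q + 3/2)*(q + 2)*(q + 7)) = q^2 + 7*q/2 + 3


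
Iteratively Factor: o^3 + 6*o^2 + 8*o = (o + 2)*(o^2 + 4*o) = (o + 2)*(o + 4)*(o)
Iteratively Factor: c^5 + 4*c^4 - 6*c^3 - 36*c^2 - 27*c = (c + 3)*(c^4 + c^3 - 9*c^2 - 9*c) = (c + 3)^2*(c^3 - 2*c^2 - 3*c) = (c - 3)*(c + 3)^2*(c^2 + c) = (c - 3)*(c + 1)*(c + 3)^2*(c)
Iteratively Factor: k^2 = (k)*(k)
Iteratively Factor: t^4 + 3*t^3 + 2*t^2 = (t)*(t^3 + 3*t^2 + 2*t) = t*(t + 2)*(t^2 + t) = t*(t + 1)*(t + 2)*(t)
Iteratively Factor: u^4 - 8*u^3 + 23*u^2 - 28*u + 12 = (u - 1)*(u^3 - 7*u^2 + 16*u - 12) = (u - 2)*(u - 1)*(u^2 - 5*u + 6) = (u - 2)^2*(u - 1)*(u - 3)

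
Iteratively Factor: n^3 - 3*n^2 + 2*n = (n)*(n^2 - 3*n + 2) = n*(n - 1)*(n - 2)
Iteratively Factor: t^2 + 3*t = (t + 3)*(t)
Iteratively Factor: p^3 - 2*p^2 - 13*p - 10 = (p - 5)*(p^2 + 3*p + 2) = (p - 5)*(p + 2)*(p + 1)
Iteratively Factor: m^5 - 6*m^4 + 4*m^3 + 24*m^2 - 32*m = (m - 2)*(m^4 - 4*m^3 - 4*m^2 + 16*m) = m*(m - 2)*(m^3 - 4*m^2 - 4*m + 16) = m*(m - 2)*(m + 2)*(m^2 - 6*m + 8) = m*(m - 4)*(m - 2)*(m + 2)*(m - 2)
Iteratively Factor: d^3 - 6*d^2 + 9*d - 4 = (d - 4)*(d^2 - 2*d + 1) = (d - 4)*(d - 1)*(d - 1)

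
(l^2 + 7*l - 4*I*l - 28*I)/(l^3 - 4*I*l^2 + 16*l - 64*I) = (l + 7)/(l^2 + 16)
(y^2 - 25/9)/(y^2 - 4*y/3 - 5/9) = (3*y + 5)/(3*y + 1)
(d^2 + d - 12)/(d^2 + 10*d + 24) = (d - 3)/(d + 6)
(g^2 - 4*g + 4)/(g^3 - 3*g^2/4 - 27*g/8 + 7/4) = 8*(g - 2)/(8*g^2 + 10*g - 7)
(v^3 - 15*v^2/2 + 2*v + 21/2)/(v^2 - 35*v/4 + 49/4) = 2*(2*v^2 - v - 3)/(4*v - 7)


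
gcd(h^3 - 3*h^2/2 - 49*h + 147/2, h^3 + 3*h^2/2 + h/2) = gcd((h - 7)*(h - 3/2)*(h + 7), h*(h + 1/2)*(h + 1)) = 1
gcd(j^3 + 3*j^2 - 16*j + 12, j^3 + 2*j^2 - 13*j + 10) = j^2 - 3*j + 2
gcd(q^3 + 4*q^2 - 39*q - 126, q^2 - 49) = q + 7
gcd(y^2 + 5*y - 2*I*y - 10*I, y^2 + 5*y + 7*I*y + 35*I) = y + 5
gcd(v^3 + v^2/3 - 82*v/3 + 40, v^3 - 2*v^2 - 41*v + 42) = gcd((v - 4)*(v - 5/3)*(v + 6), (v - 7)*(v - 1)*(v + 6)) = v + 6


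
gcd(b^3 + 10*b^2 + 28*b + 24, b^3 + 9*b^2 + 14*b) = b + 2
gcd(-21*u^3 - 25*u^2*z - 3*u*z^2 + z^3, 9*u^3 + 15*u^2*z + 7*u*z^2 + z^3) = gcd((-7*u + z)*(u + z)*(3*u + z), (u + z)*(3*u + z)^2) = 3*u^2 + 4*u*z + z^2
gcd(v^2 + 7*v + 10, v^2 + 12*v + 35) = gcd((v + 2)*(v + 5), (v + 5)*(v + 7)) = v + 5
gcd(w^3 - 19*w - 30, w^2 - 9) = w + 3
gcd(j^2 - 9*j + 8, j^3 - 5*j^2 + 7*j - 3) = j - 1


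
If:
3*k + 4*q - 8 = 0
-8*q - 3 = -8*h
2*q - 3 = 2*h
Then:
No Solution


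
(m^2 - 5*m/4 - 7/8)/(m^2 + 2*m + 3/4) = (4*m - 7)/(2*(2*m + 3))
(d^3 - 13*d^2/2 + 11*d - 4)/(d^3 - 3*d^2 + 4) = (d^2 - 9*d/2 + 2)/(d^2 - d - 2)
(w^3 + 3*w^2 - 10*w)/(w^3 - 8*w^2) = (w^2 + 3*w - 10)/(w*(w - 8))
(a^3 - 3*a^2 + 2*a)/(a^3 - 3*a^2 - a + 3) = a*(a - 2)/(a^2 - 2*a - 3)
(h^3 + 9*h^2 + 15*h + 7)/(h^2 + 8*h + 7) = h + 1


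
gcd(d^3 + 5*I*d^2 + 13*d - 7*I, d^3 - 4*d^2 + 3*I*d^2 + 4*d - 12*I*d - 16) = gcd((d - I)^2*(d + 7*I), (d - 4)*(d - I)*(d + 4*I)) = d - I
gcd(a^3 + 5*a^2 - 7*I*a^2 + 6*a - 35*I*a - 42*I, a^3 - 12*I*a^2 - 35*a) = a - 7*I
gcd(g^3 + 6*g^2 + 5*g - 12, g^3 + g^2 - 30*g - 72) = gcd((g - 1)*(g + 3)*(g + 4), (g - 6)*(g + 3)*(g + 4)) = g^2 + 7*g + 12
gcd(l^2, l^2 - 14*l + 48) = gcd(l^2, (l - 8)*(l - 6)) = 1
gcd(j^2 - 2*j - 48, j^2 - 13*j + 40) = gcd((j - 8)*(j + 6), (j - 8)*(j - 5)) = j - 8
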